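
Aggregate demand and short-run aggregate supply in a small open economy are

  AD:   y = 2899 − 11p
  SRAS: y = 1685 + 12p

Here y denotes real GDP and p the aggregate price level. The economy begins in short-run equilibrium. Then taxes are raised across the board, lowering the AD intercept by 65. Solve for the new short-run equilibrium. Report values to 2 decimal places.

p = 49.96, y = 2284.48

This is a negative demand shock: AD shifts left.
New AD: y = 2834 − 11p.
Set AD = SRAS: 2834 − 11p = 1685 + 12p, so 1149 = 23p and p = 49.96.
Substituting into AD, y = 2284.48.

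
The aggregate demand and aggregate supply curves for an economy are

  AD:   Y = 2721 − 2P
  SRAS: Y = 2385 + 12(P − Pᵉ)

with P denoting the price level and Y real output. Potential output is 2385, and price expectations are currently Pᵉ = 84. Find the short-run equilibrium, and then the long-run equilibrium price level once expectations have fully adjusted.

Short run: P = 96, Y = 2529. Long run: P = 168.

Short run: with Pᵉ = 84, SRAS is Y = 1377 + 12P. Setting AD = SRAS gives 1344 = 14P, so P = 96 and Y = 2721 − 2·96 = 2529.
Output 2529 is above potential 2385, so over time expected prices rise and SRAS shifts left until Y returns to 2385.
Long run: Y = 2385 on the AD curve gives 2385 = 2721 − 2P, so P = 168.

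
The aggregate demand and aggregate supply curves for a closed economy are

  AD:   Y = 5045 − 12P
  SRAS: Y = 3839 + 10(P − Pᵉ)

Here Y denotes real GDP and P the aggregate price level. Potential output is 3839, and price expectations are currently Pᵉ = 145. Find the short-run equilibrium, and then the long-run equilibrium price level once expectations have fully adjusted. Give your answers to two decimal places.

Short run: with Pᵉ = 145, SRAS is Y = 2389 + 10P. Setting AD = SRAS gives 2656 = 22P, so P = 120.73 and Y = 5045 − 12P = 3596.27.
Output 3596.27 is below potential 3839, so over time expected prices fall and SRAS shifts right until Y returns to 3839.
Long run: Y = 3839 on the AD curve gives 3839 = 5045 − 12P, so P = 100.50.

Short run: P = 120.73, Y = 3596.27. Long run: P = 100.50.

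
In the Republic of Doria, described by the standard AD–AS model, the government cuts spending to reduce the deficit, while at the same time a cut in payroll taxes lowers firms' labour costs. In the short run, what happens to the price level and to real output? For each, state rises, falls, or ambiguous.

The first event is a negative demand shock: AD shifts left, which by itself pushes P down and Y down.
The second is a favourable supply shock: SRAS shifts right, which by itself pushes P down and Y up.
Both shocks push P down, so P falls. The two shocks push Y in opposite directions, so the effect on Y is ambiguous.

Price level: falls; output: ambiguous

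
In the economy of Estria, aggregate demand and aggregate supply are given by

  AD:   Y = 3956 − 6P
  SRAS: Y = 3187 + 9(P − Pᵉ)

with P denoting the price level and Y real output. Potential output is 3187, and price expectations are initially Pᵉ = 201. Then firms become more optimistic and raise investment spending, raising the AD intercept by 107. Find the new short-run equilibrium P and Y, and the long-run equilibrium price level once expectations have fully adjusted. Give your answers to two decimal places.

Short run: P = 179.00, Y = 2989.00. Long run: P = 146.00.

AD shifts right: new AD is Y = 4063 − 6P. With Pᵉ = 201, SRAS is Y = 1378 + 9P.
Short run: 4063 − 6P = 1378 + 9P gives 2685 = 15P, so P = 179.00 and Y = 4063 − 6P = 2989.00.
Y = 2989.00 is below potential 3187; expectations adjust and SRAS shifts right until Y = 3187.
Long run: on the new AD curve, 3187 = 4063 − 6P gives P = 146.00.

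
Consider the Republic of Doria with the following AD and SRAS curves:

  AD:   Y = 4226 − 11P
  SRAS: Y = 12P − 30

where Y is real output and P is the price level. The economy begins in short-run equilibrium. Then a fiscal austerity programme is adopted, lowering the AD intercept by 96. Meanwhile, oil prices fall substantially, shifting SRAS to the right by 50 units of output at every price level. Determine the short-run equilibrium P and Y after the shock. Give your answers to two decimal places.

After both shocks: AD is Y = 4130 − 11P and SRAS is Y = 20 + 12P.
Setting them equal: 4110 = 23P, so P = 178.70.
Substituting into AD, Y = 2164.35.

P = 178.70, Y = 2164.35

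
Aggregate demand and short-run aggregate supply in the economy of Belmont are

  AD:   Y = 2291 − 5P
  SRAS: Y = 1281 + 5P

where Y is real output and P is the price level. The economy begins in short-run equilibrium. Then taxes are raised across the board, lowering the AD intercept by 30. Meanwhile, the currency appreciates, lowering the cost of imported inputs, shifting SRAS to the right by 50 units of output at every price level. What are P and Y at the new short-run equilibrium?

P = 93, Y = 1796

After both shocks: AD is Y = 2261 − 5P and SRAS is Y = 1331 + 5P.
Setting them equal: 930 = 10P, so P = 93.
Y = 2261 − 5·93 = 1796.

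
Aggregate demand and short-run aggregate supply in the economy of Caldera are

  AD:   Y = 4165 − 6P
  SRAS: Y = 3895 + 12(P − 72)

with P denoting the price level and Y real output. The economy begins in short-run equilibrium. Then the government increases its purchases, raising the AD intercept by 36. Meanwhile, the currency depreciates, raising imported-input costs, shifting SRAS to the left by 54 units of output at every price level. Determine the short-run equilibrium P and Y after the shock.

After both shocks: AD is Y = 4201 − 6P and SRAS is Y = 2977 + 12P.
Setting them equal: 1224 = 18P, so P = 68.
Y = 4201 − 6·68 = 3793.

P = 68, Y = 3793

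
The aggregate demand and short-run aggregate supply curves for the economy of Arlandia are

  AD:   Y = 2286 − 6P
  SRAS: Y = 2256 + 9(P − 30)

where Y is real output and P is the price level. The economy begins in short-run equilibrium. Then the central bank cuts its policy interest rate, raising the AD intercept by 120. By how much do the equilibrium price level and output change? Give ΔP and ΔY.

ΔP = +8, ΔY = +72

This is a positive demand shock: AD shifts right.
New AD: Y = 2406 − 6P.
SRAS can be written Y = 1986 + 9P.
Set AD = SRAS: 2406 − 6P = 1986 + 9P, so 420 = 15P and P = 28.
Y = 2406 − 6·28 = 2238.
Initially P = 20, Y = 2166, so ΔP = +8 and ΔY = +72.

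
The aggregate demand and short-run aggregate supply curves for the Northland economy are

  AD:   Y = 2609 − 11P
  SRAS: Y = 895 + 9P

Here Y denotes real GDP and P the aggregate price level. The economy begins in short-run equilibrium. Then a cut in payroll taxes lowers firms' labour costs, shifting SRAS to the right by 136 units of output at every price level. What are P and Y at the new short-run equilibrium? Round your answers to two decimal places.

This is a positive supply shock: SRAS shifts right.
New SRAS: Y = 1031 + 9P.
Set AD = SRAS: 2609 − 11P = 1031 + 9P, so 1578 = 20P and P = 78.90.
Substituting into AD, Y = 1741.10.

P = 78.90, Y = 1741.10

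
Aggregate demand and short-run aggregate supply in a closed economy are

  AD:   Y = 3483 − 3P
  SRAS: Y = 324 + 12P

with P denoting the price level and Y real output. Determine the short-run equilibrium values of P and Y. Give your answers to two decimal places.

Set AD = SRAS: 3483 − 3P = 324 + 12P, so 3159 = 15P and P = 210.60.
Substituting into AD, Y = 3483 − 3P = 2851.20.

P = 210.60, Y = 2851.20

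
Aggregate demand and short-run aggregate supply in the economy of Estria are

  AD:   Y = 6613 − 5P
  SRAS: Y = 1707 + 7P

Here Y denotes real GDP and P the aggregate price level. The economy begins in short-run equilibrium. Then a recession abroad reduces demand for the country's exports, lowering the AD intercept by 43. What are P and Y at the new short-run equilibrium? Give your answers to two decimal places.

This is a negative demand shock: AD shifts left.
New AD: Y = 6570 − 5P.
Set AD = SRAS: 6570 − 5P = 1707 + 7P, so 4863 = 12P and P = 405.25.
Substituting into AD, Y = 4543.75.

P = 405.25, Y = 4543.75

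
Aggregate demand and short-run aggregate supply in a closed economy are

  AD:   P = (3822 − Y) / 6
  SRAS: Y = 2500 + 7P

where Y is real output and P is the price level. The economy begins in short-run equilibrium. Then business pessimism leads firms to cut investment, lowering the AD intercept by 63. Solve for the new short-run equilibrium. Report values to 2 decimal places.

P = 96.85, Y = 3177.92

This is a negative demand shock: AD shifts left.
New AD: Y = 3759 − 6P.
Set AD = SRAS: 3759 − 6P = 2500 + 7P, so 1259 = 13P and P = 96.85.
Substituting into AD, Y = 3177.92.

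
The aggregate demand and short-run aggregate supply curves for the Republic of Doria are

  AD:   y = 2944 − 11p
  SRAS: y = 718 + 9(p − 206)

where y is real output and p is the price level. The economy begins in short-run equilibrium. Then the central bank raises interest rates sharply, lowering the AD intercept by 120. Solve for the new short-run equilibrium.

p = 198, y = 646

This is a negative demand shock: AD shifts left.
New AD: y = 2824 − 11p.
SRAS can be written y = 9p − 1136.
Set AD = SRAS: 2824 − 11p = 9p − 1136, so 3960 = 20p and p = 198.
y = 2824 − 11·198 = 646.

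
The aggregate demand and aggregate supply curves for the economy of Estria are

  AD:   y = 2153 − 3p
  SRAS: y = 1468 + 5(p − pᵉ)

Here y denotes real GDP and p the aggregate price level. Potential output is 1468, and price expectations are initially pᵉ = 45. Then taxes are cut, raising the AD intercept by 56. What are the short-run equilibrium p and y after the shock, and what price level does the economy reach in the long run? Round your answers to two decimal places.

AD shifts right: new AD is y = 2209 − 3p. With pᵉ = 45, SRAS is y = 1243 + 5p.
Short run: 2209 − 3p = 1243 + 5p gives 966 = 8p, so p = 120.75 and y = 2209 − 3p = 1846.75.
y = 1846.75 is above potential 1468; expectations adjust and SRAS shifts left until y = 1468.
Long run: on the new AD curve, 1468 = 2209 − 3p gives p = 247.00.

Short run: p = 120.75, y = 1846.75. Long run: p = 247.00.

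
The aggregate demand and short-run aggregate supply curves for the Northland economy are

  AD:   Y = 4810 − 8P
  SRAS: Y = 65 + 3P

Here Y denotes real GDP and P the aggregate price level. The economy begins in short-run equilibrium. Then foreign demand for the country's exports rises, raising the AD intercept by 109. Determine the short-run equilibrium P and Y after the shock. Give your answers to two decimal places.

P = 441.27, Y = 1388.82

This is a positive demand shock: AD shifts right.
New AD: Y = 4919 − 8P.
Set AD = SRAS: 4919 − 8P = 65 + 3P, so 4854 = 11P and P = 441.27.
Substituting into AD, Y = 1388.82.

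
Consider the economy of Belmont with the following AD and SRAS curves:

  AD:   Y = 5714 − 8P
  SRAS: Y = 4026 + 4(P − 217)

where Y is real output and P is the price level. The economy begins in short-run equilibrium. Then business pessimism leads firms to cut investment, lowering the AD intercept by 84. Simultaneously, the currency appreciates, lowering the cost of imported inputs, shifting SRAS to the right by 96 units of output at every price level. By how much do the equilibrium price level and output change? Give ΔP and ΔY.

ΔP = -15, ΔY = +36

After both shocks: AD is Y = 5630 − 8P and SRAS is Y = 3254 + 4P.
Setting them equal: 2376 = 12P, so P = 198.
Y = 5630 − 8·198 = 4046.
Initially P = 213, Y = 4010, so ΔP = -15 and ΔY = +36.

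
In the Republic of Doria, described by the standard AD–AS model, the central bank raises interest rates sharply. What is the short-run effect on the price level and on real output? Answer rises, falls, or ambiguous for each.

This is a negative demand shock: AD shifts left.
Moving along the upward-sloping SRAS curve, P falls and Y falls.

Price level: falls; output: falls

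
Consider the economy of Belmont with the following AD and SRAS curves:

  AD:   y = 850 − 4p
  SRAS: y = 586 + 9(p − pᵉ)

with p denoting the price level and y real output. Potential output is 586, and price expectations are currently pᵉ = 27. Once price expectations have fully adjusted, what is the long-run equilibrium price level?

Long-run p = 66

Short run: with pᵉ = 27, SRAS is y = 343 + 9p. Setting AD = SRAS gives 507 = 13p, so p = 39 and y = 850 − 4·39 = 694.
Output 694 is above potential 586, so over time expected prices rise and SRAS shifts left until y returns to 586.
Long run: y = 586 on the AD curve gives 586 = 850 − 4p, so p = 66.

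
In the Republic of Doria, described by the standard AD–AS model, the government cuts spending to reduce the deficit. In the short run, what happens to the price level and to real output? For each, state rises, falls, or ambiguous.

This is a negative demand shock: AD shifts left.
Moving along the upward-sloping SRAS curve, P falls and Y falls.

Price level: falls; output: falls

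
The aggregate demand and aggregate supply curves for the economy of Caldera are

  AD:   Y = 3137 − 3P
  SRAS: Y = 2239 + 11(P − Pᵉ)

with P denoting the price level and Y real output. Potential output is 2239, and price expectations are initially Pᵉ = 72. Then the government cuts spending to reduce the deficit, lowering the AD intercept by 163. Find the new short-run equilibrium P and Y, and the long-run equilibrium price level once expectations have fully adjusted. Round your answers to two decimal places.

AD shifts left: new AD is Y = 2974 − 3P. With Pᵉ = 72, SRAS is Y = 1447 + 11P.
Short run: 2974 − 3P = 1447 + 11P gives 1527 = 14P, so P = 109.07 and Y = 2974 − 3P = 2646.79.
Y = 2646.79 is above potential 2239; expectations adjust and SRAS shifts left until Y = 2239.
Long run: on the new AD curve, 2239 = 2974 − 3P gives P = 245.00.

Short run: P = 109.07, Y = 2646.79. Long run: P = 245.00.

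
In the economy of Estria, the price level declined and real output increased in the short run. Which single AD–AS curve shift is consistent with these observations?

P fell and Y rose. An AD shift moves P and Y in the same direction; an SRAS shift moves them in opposite directions.
Here P and Y moved in opposite directions, so the SRAS curve shifted.
Since Y rose, SRAS shifted right.

SRAS shifted right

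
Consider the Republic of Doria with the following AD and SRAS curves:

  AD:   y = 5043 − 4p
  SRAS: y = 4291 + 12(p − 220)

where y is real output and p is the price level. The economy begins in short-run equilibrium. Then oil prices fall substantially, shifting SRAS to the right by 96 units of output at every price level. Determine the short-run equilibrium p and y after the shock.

p = 206, y = 4219

This is a positive supply shock: SRAS shifts right.
New SRAS: y = 1747 + 12p.
Set AD = SRAS: 5043 − 4p = 1747 + 12p, so 3296 = 16p and p = 206.
y = 5043 − 4·206 = 4219.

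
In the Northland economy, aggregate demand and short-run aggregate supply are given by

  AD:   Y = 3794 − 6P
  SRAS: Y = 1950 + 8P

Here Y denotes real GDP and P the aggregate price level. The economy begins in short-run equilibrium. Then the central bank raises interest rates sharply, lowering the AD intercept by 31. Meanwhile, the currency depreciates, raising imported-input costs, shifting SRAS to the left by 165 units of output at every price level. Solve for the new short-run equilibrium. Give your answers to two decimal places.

After both shocks: AD is Y = 3763 − 6P and SRAS is Y = 1785 + 8P.
Setting them equal: 1978 = 14P, so P = 141.29.
Substituting into AD, Y = 2915.29.

P = 141.29, Y = 2915.29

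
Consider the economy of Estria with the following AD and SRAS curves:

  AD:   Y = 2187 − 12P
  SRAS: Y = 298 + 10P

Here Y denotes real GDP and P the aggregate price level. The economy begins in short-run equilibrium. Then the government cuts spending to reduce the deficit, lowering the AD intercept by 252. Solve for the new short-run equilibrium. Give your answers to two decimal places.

This is a negative demand shock: AD shifts left.
New AD: Y = 1935 − 12P.
Set AD = SRAS: 1935 − 12P = 298 + 10P, so 1637 = 22P and P = 74.41.
Substituting into AD, Y = 1042.09.

P = 74.41, Y = 1042.09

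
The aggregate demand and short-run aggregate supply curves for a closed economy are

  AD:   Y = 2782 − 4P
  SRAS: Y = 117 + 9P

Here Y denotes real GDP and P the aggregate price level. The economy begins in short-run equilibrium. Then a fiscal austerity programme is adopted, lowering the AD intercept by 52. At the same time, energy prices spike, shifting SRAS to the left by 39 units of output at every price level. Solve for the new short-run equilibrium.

P = 204, Y = 1914

After both shocks: AD is Y = 2730 − 4P and SRAS is Y = 78 + 9P.
Setting them equal: 2652 = 13P, so P = 204.
Y = 2730 − 4·204 = 1914.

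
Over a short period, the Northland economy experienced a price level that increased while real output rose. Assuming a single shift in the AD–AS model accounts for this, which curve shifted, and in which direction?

P rose and Y rose. An AD shift moves P and Y in the same direction; an SRAS shift moves them in opposite directions.
Here P and Y moved in the same direction, so the AD curve shifted.
Since Y rose, AD shifted right.

AD shifted right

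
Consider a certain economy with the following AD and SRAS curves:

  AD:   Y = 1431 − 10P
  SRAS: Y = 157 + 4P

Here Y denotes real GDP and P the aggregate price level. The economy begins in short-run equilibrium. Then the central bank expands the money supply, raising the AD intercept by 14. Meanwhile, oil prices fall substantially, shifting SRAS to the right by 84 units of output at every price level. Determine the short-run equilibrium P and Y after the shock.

After both shocks: AD is Y = 1445 − 10P and SRAS is Y = 241 + 4P.
Setting them equal: 1204 = 14P, so P = 86.
Y = 1445 − 10·86 = 585.

P = 86, Y = 585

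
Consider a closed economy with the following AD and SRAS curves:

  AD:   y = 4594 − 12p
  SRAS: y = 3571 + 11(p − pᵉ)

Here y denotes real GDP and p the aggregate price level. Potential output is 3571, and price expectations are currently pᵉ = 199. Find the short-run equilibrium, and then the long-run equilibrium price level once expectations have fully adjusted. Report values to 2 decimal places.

Short run: p = 139.65, y = 2918.17. Long run: p = 85.25.

Short run: with pᵉ = 199, SRAS is y = 1382 + 11p. Setting AD = SRAS gives 3212 = 23p, so p = 139.65 and y = 4594 − 12p = 2918.17.
Output 2918.17 is below potential 3571, so over time expected prices fall and SRAS shifts right until y returns to 3571.
Long run: y = 3571 on the AD curve gives 3571 = 4594 − 12p, so p = 85.25.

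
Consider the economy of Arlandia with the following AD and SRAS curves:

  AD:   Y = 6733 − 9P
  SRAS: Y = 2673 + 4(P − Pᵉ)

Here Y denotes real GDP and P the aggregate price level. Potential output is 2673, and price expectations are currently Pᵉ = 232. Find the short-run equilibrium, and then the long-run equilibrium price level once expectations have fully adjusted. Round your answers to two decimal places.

Short run: P = 383.69, Y = 3279.77. Long run: P = 451.11.

Short run: with Pᵉ = 232, SRAS is Y = 1745 + 4P. Setting AD = SRAS gives 4988 = 13P, so P = 383.69 and Y = 6733 − 9P = 3279.77.
Output 3279.77 is above potential 2673, so over time expected prices rise and SRAS shifts left until Y returns to 2673.
Long run: Y = 2673 on the AD curve gives 2673 = 6733 − 9P, so P = 451.11.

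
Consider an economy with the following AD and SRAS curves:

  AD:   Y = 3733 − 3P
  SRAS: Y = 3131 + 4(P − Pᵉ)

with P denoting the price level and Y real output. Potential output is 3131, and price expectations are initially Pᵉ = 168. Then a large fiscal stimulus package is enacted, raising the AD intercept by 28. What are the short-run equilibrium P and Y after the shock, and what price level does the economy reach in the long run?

AD shifts right: new AD is Y = 3761 − 3P. With Pᵉ = 168, SRAS is Y = 2459 + 4P.
Short run: 3761 − 3P = 2459 + 4P gives 1302 = 7P, so P = 186 and Y = 3761 − 3·186 = 3203.
Y = 3203 is above potential 3131; expectations adjust and SRAS shifts left until Y = 3131.
Long run: on the new AD curve, 3131 = 3761 − 3P gives P = 210.

Short run: P = 186, Y = 3203. Long run: P = 210.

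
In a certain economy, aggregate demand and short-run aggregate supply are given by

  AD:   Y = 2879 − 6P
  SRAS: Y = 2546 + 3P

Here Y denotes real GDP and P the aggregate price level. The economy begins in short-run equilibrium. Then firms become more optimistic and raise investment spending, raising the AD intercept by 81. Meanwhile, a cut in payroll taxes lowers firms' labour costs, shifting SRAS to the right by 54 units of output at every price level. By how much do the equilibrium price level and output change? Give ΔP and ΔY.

After both shocks: AD is Y = 2960 − 6P and SRAS is Y = 2600 + 3P.
Setting them equal: 360 = 9P, so P = 40.
Y = 2960 − 6·40 = 2720.
Initially P = 37, Y = 2657, so ΔP = +3 and ΔY = +63.

ΔP = +3, ΔY = +63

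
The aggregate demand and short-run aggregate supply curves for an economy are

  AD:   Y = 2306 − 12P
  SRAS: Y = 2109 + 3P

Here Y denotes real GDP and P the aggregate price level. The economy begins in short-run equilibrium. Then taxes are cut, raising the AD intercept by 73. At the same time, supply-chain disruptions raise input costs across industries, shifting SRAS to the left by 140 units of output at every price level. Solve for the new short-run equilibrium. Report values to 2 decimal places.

After both shocks: AD is Y = 2379 − 12P and SRAS is Y = 1969 + 3P.
Setting them equal: 410 = 15P, so P = 27.33.
Substituting into AD, Y = 2051.00.

P = 27.33, Y = 2051.00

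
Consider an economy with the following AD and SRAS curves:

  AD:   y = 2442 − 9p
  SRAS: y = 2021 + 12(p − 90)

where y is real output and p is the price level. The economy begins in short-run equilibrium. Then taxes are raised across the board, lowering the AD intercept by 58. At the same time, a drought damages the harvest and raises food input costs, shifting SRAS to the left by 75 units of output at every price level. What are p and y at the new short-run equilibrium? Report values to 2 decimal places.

p = 72.29, y = 1733.43

After both shocks: AD is y = 2384 − 9p and SRAS is y = 866 + 12p.
Setting them equal: 1518 = 21p, so p = 72.29.
Substituting into AD, y = 1733.43.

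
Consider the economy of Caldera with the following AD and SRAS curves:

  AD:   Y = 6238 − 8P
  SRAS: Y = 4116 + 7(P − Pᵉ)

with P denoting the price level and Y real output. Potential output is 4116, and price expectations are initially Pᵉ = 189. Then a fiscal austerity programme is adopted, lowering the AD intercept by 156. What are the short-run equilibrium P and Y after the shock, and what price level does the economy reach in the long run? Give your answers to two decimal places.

Short run: P = 219.27, Y = 4327.87. Long run: P = 245.75.

AD shifts left: new AD is Y = 6082 − 8P. With Pᵉ = 189, SRAS is Y = 2793 + 7P.
Short run: 6082 − 8P = 2793 + 7P gives 3289 = 15P, so P = 219.27 and Y = 6082 − 8P = 4327.87.
Y = 4327.87 is above potential 4116; expectations adjust and SRAS shifts left until Y = 4116.
Long run: on the new AD curve, 4116 = 6082 − 8P gives P = 245.75.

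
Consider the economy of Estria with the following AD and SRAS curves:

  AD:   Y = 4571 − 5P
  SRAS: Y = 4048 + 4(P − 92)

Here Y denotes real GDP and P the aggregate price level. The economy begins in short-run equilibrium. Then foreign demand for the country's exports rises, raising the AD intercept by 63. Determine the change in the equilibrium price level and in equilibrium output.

ΔP = +7, ΔY = +28

This is a positive demand shock: AD shifts right.
New AD: Y = 4634 − 5P.
SRAS can be written Y = 3680 + 4P.
Set AD = SRAS: 4634 − 5P = 3680 + 4P, so 954 = 9P and P = 106.
Y = 4634 − 5·106 = 4104.
Initially P = 99, Y = 4076, so ΔP = +7 and ΔY = +28.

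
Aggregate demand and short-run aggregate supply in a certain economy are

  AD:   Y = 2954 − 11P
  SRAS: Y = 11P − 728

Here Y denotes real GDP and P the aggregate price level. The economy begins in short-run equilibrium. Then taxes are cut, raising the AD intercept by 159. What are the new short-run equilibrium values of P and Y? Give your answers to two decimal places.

This is a positive demand shock: AD shifts right.
New AD: Y = 3113 − 11P.
Set AD = SRAS: 3113 − 11P = 11P − 728, so 3841 = 22P and P = 174.59.
Substituting into AD, Y = 1192.50.

P = 174.59, Y = 1192.50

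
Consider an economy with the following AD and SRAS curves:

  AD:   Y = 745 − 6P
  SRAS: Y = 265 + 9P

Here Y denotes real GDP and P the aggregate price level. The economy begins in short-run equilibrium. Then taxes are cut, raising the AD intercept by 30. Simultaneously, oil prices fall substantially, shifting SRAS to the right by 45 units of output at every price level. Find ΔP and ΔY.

After both shocks: AD is Y = 775 − 6P and SRAS is Y = 310 + 9P.
Setting them equal: 465 = 15P, so P = 31.
Y = 775 − 6·31 = 589.
Initially P = 32, Y = 553, so ΔP = -1 and ΔY = +36.

ΔP = -1, ΔY = +36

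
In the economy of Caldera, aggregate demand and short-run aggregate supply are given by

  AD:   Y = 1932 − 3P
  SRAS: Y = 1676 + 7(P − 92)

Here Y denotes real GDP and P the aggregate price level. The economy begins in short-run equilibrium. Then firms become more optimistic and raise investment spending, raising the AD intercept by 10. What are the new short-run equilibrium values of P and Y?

This is a positive demand shock: AD shifts right.
New AD: Y = 1942 − 3P.
SRAS can be written Y = 1032 + 7P.
Set AD = SRAS: 1942 − 3P = 1032 + 7P, so 910 = 10P and P = 91.
Y = 1942 − 3·91 = 1669.

P = 91, Y = 1669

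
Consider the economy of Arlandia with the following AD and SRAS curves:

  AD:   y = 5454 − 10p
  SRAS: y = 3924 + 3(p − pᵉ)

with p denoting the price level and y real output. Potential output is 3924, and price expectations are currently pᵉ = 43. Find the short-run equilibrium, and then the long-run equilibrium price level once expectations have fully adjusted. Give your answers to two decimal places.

Short run: with pᵉ = 43, SRAS is y = 3795 + 3p. Setting AD = SRAS gives 1659 = 13p, so p = 127.62 and y = 5454 − 10p = 4177.85.
Output 4177.85 is above potential 3924, so over time expected prices rise and SRAS shifts left until y returns to 3924.
Long run: y = 3924 on the AD curve gives 3924 = 5454 − 10p, so p = 153.00.

Short run: p = 127.62, y = 4177.85. Long run: p = 153.00.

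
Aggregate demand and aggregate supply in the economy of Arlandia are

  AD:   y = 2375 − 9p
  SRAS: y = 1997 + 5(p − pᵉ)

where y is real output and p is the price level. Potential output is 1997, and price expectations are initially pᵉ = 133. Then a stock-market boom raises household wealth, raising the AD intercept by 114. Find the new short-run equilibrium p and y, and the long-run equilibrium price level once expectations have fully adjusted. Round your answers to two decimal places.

Short run: p = 82.64, y = 1745.21. Long run: p = 54.67.

AD shifts right: new AD is y = 2489 − 9p. With pᵉ = 133, SRAS is y = 1332 + 5p.
Short run: 2489 − 9p = 1332 + 5p gives 1157 = 14p, so p = 82.64 and y = 2489 − 9p = 1745.21.
y = 1745.21 is below potential 1997; expectations adjust and SRAS shifts right until y = 1997.
Long run: on the new AD curve, 1997 = 2489 − 9p gives p = 54.67.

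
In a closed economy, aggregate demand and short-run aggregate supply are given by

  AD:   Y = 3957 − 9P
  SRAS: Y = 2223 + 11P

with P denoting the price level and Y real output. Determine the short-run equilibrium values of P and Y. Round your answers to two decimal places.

P = 86.70, Y = 3176.70

Set AD = SRAS: 3957 − 9P = 2223 + 11P, so 1734 = 20P and P = 86.70.
Substituting into AD, Y = 3957 − 9P = 3176.70.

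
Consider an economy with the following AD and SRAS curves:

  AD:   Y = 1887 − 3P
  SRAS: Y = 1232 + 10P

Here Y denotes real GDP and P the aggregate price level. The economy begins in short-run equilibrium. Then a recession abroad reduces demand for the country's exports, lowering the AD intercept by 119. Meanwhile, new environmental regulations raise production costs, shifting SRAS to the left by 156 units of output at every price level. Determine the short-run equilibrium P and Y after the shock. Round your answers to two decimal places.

After both shocks: AD is Y = 1768 − 3P and SRAS is Y = 1076 + 10P.
Setting them equal: 692 = 13P, so P = 53.23.
Substituting into AD, Y = 1608.31.

P = 53.23, Y = 1608.31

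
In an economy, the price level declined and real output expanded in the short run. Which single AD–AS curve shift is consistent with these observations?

P fell and Y rose. An AD shift moves P and Y in the same direction; an SRAS shift moves them in opposite directions.
Here P and Y moved in opposite directions, so the SRAS curve shifted.
Since Y rose, SRAS shifted right.

SRAS shifted right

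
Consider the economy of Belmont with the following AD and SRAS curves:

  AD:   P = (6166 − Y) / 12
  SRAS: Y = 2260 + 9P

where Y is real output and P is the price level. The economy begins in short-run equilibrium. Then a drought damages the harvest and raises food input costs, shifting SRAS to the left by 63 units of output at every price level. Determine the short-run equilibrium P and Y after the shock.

This is a negative supply shock: SRAS shifts left.
New SRAS: Y = 2197 + 9P.
Set AD = SRAS: 6166 − 12P = 2197 + 9P, so 3969 = 21P and P = 189.
Y = 6166 − 12·189 = 3898.

P = 189, Y = 3898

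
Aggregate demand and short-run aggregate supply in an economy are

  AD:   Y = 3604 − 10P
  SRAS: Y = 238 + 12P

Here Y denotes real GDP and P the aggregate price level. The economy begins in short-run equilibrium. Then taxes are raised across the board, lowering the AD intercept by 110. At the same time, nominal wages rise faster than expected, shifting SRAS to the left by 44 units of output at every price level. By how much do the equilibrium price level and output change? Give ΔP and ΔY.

ΔP = -3, ΔY = -80

After both shocks: AD is Y = 3494 − 10P and SRAS is Y = 194 + 12P.
Setting them equal: 3300 = 22P, so P = 150.
Y = 3494 − 10·150 = 1994.
Initially P = 153, Y = 2074, so ΔP = -3 and ΔY = -80.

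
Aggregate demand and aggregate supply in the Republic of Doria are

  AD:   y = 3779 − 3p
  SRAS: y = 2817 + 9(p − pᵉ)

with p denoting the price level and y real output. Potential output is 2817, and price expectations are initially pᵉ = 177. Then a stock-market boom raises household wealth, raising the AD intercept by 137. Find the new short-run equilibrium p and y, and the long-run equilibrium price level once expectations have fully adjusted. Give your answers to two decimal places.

Short run: p = 224.33, y = 3243.00. Long run: p = 366.33.

AD shifts right: new AD is y = 3916 − 3p. With pᵉ = 177, SRAS is y = 1224 + 9p.
Short run: 3916 − 3p = 1224 + 9p gives 2692 = 12p, so p = 224.33 and y = 3916 − 3p = 3243.00.
y = 3243.00 is above potential 2817; expectations adjust and SRAS shifts left until y = 2817.
Long run: on the new AD curve, 2817 = 3916 − 3p gives p = 366.33.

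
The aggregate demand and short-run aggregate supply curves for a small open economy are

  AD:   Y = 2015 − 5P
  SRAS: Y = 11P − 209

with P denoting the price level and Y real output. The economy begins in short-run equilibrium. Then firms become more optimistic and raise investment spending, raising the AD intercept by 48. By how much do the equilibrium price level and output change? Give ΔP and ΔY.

ΔP = +3, ΔY = +33

This is a positive demand shock: AD shifts right.
New AD: Y = 2063 − 5P.
Set AD = SRAS: 2063 − 5P = 11P − 209, so 2272 = 16P and P = 142.
Y = 2063 − 5·142 = 1353.
Initially P = 139, Y = 1320, so ΔP = +3 and ΔY = +33.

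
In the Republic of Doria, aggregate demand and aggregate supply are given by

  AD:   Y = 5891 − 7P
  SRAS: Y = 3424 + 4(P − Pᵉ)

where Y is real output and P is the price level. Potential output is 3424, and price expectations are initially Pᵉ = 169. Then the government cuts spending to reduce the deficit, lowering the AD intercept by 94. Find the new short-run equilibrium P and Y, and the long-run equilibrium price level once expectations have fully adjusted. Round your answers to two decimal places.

Short run: P = 277.18, Y = 3856.73. Long run: P = 339.00.

AD shifts left: new AD is Y = 5797 − 7P. With Pᵉ = 169, SRAS is Y = 2748 + 4P.
Short run: 5797 − 7P = 2748 + 4P gives 3049 = 11P, so P = 277.18 and Y = 5797 − 7P = 3856.73.
Y = 3856.73 is above potential 3424; expectations adjust and SRAS shifts left until Y = 3424.
Long run: on the new AD curve, 3424 = 5797 − 7P gives P = 339.00.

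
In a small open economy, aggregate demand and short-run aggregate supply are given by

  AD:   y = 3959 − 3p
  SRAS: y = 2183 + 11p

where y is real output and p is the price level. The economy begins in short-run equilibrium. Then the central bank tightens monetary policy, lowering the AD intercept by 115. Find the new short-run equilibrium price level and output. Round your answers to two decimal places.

This is a negative demand shock: AD shifts left.
New AD: y = 3844 − 3p.
Set AD = SRAS: 3844 − 3p = 2183 + 11p, so 1661 = 14p and p = 118.64.
Substituting into AD, y = 3488.07.

p = 118.64, y = 3488.07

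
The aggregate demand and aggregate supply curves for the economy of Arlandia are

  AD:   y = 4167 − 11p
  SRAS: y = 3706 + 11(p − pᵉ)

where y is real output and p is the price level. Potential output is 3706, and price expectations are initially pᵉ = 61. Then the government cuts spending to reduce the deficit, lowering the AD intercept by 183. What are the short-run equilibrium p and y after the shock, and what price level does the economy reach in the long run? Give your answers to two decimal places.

Short run: p = 43.14, y = 3509.50. Long run: p = 25.27.

AD shifts left: new AD is y = 3984 − 11p. With pᵉ = 61, SRAS is y = 3035 + 11p.
Short run: 3984 − 11p = 3035 + 11p gives 949 = 22p, so p = 43.14 and y = 3984 − 11p = 3509.50.
y = 3509.50 is below potential 3706; expectations adjust and SRAS shifts right until y = 3706.
Long run: on the new AD curve, 3706 = 3984 − 11p gives p = 25.27.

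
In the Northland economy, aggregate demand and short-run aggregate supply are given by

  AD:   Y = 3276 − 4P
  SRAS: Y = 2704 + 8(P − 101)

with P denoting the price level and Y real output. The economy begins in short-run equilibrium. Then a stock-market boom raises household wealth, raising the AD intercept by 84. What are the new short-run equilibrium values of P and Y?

P = 122, Y = 2872

This is a positive demand shock: AD shifts right.
New AD: Y = 3360 − 4P.
SRAS can be written Y = 1896 + 8P.
Set AD = SRAS: 3360 − 4P = 1896 + 8P, so 1464 = 12P and P = 122.
Y = 3360 − 4·122 = 2872.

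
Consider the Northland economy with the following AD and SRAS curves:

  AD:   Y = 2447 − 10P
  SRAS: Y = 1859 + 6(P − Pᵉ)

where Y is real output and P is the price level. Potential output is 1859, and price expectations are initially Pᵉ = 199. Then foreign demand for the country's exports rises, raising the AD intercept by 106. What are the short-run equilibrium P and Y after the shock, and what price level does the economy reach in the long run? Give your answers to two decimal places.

Short run: P = 118.00, Y = 1373.00. Long run: P = 69.40.

AD shifts right: new AD is Y = 2553 − 10P. With Pᵉ = 199, SRAS is Y = 665 + 6P.
Short run: 2553 − 10P = 665 + 6P gives 1888 = 16P, so P = 118.00 and Y = 2553 − 10P = 1373.00.
Y = 1373.00 is below potential 1859; expectations adjust and SRAS shifts right until Y = 1859.
Long run: on the new AD curve, 1859 = 2553 − 10P gives P = 69.40.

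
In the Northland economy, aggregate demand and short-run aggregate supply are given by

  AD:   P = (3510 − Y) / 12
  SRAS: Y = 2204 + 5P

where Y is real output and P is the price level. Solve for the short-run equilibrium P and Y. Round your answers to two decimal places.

P = 76.82, Y = 2588.12

Rearrange AD to Y = 3510 − 12P.
Set AD = SRAS: 3510 − 12P = 2204 + 5P, so 1306 = 17P and P = 76.82.
Substituting into AD, Y = 3510 − 12P = 2588.12.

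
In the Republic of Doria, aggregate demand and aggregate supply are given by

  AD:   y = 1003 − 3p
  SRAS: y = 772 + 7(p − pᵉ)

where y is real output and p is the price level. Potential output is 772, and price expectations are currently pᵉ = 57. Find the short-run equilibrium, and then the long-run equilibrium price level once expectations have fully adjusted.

Short run: p = 63, y = 814. Long run: p = 77.

Short run: with pᵉ = 57, SRAS is y = 373 + 7p. Setting AD = SRAS gives 630 = 10p, so p = 63 and y = 1003 − 3·63 = 814.
Output 814 is above potential 772, so over time expected prices rise and SRAS shifts left until y returns to 772.
Long run: y = 772 on the AD curve gives 772 = 1003 − 3p, so p = 77.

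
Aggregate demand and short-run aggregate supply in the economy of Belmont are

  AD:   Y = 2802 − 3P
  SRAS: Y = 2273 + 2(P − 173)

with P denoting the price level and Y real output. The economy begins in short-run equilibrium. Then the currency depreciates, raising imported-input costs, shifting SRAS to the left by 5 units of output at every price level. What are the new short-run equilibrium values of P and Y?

This is a negative supply shock: SRAS shifts left.
New SRAS: Y = 1922 + 2P.
Set AD = SRAS: 2802 − 3P = 1922 + 2P, so 880 = 5P and P = 176.
Y = 2802 − 3·176 = 2274.

P = 176, Y = 2274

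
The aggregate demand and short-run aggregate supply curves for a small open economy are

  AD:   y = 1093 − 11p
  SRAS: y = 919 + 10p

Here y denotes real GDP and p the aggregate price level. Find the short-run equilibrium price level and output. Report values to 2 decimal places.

p = 8.29, y = 1001.86

Set AD = SRAS: 1093 − 11p = 919 + 10p, so 174 = 21p and p = 8.29.
Substituting into AD, y = 1093 − 11p = 1001.86.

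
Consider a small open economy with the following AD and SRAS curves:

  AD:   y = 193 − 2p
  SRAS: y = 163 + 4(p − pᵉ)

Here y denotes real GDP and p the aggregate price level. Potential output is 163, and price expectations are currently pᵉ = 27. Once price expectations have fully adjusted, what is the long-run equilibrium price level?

Short run: with pᵉ = 27, SRAS is y = 55 + 4p. Setting AD = SRAS gives 138 = 6p, so p = 23 and y = 193 − 2·23 = 147.
Output 147 is below potential 163, so over time expected prices fall and SRAS shifts right until y returns to 163.
Long run: y = 163 on the AD curve gives 163 = 193 − 2p, so p = 15.

Long-run p = 15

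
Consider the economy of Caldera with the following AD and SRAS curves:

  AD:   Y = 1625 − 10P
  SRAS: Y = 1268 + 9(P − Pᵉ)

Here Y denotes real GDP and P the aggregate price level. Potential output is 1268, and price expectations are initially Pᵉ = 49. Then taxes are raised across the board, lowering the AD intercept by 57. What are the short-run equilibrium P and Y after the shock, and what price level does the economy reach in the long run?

AD shifts left: new AD is Y = 1568 − 10P. With Pᵉ = 49, SRAS is Y = 827 + 9P.
Short run: 1568 − 10P = 827 + 9P gives 741 = 19P, so P = 39 and Y = 1568 − 10·39 = 1178.
Y = 1178 is below potential 1268; expectations adjust and SRAS shifts right until Y = 1268.
Long run: on the new AD curve, 1268 = 1568 − 10P gives P = 30.

Short run: P = 39, Y = 1178. Long run: P = 30.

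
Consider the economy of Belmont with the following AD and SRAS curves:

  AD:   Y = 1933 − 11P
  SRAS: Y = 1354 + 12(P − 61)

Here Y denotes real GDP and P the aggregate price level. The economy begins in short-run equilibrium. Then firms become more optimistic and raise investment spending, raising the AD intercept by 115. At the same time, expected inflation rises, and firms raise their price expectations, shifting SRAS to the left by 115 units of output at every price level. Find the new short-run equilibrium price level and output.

P = 67, Y = 1311

After both shocks: AD is Y = 2048 − 11P and SRAS is Y = 507 + 12P.
Setting them equal: 1541 = 23P, so P = 67.
Y = 2048 − 11·67 = 1311.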